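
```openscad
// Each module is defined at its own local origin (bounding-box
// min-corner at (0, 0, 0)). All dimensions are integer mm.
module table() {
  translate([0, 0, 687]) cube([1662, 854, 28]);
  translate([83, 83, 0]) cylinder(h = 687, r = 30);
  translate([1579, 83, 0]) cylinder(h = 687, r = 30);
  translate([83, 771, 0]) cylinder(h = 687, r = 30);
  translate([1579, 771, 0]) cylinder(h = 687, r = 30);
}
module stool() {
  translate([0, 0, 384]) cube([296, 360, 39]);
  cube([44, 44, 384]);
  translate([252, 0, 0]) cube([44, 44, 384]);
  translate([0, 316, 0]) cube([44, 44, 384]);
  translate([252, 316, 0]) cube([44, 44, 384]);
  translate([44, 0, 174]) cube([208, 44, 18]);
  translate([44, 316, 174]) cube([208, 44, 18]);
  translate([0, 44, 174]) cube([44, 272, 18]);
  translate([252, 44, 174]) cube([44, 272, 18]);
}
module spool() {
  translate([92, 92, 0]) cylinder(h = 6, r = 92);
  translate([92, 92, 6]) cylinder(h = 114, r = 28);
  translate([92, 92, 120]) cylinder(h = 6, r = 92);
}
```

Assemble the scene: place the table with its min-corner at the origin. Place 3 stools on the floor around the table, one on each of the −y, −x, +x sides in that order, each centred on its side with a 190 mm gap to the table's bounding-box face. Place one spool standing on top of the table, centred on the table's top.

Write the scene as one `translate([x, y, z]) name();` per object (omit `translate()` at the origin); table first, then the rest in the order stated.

table();
translate([683, -550, 0]) stool();
translate([-486, 247, 0]) stool();
translate([1852, 247, 0]) stool();
translate([739, 335, 715]) spool();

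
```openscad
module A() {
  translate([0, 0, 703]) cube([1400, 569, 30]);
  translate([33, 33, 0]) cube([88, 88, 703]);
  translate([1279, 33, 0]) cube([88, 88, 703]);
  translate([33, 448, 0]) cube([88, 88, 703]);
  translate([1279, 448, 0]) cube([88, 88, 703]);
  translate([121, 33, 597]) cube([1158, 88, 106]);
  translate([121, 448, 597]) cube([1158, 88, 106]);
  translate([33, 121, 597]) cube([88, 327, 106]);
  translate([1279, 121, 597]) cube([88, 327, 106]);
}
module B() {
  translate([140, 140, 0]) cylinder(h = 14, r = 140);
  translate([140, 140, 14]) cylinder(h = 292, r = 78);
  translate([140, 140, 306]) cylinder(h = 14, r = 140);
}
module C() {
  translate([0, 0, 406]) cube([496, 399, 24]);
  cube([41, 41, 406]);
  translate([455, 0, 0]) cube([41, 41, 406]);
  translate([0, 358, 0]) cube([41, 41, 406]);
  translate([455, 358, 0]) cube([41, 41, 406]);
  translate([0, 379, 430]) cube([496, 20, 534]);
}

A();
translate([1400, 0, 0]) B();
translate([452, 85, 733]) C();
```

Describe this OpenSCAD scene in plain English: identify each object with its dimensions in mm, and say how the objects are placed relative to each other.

A is a rectangular dining table. The top is 1400×569×30 mm with its upper surface at z = 733 mm. It stands on four 88×88 mm square legs, each inset 33 mm from the nearest pair of top edges, running from the floor to the underside of the top. Four apron rails, 88 mm thick and 106 mm tall, run between adjacent legs with their top edges flush with the underside of the top and their outer faces flush with the legs' outer faces.

B is a spool: two coaxial disc flanges of radius 140 mm and thickness 14 mm, joined by a core cylinder of radius 78 mm and height 292 mm. The lower flange rests on z = 0 and the three cylinders share a vertical axis.

C is a chair: 496×399 mm seat, 24 mm thick, top at z = 430 mm, on four 41 mm square corner legs flush with the seat edges. A 20 mm thick backrest slab spans the full seat width, extending 534 mm above the seat top, its back face flush with the seat's +y edge.

The spool is against the table's +x side, with their −y faces flush. The chair is on top of the table, centred.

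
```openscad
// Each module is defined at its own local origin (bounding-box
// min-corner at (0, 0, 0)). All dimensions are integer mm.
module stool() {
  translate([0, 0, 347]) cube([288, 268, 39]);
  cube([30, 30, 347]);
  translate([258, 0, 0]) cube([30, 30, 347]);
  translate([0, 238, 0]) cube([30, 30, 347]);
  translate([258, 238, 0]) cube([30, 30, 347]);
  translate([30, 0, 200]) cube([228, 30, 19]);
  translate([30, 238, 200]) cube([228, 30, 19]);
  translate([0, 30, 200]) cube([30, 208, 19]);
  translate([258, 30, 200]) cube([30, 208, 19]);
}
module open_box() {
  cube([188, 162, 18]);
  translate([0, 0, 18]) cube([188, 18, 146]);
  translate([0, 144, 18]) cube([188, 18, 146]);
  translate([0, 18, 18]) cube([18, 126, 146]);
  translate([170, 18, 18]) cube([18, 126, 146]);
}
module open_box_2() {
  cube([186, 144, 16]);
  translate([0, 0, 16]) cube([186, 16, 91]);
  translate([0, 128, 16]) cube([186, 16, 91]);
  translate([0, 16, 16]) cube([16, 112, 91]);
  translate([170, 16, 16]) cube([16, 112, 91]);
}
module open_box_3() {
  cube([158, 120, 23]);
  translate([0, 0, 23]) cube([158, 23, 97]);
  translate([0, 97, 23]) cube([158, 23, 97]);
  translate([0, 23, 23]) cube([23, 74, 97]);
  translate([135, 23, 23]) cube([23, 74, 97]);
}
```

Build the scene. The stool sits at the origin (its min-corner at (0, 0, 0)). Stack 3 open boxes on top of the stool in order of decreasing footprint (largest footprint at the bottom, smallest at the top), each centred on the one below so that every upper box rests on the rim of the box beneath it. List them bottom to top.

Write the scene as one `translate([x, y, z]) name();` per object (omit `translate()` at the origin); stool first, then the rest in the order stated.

stool();
translate([50, 53, 386]) open_box();
translate([51, 62, 550]) open_box_2();
translate([65, 74, 657]) open_box_3();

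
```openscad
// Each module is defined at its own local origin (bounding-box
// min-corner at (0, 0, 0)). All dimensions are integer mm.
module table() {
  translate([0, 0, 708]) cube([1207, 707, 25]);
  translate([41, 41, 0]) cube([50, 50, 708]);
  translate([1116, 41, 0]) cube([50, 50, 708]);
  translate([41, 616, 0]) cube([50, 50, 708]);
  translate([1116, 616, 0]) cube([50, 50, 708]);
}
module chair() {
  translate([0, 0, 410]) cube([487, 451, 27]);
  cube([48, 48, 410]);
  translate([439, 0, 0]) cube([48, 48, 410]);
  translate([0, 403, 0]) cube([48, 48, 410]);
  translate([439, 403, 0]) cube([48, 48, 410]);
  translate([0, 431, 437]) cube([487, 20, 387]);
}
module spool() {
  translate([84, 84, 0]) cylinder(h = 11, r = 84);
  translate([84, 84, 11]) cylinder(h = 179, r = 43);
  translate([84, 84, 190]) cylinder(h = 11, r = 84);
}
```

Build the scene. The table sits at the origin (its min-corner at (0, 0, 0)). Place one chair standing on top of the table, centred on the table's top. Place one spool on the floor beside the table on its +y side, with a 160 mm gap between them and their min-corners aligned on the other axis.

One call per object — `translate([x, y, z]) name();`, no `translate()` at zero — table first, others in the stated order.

table();
translate([360, 128, 733]) chair();
translate([0, 867, 0]) spool();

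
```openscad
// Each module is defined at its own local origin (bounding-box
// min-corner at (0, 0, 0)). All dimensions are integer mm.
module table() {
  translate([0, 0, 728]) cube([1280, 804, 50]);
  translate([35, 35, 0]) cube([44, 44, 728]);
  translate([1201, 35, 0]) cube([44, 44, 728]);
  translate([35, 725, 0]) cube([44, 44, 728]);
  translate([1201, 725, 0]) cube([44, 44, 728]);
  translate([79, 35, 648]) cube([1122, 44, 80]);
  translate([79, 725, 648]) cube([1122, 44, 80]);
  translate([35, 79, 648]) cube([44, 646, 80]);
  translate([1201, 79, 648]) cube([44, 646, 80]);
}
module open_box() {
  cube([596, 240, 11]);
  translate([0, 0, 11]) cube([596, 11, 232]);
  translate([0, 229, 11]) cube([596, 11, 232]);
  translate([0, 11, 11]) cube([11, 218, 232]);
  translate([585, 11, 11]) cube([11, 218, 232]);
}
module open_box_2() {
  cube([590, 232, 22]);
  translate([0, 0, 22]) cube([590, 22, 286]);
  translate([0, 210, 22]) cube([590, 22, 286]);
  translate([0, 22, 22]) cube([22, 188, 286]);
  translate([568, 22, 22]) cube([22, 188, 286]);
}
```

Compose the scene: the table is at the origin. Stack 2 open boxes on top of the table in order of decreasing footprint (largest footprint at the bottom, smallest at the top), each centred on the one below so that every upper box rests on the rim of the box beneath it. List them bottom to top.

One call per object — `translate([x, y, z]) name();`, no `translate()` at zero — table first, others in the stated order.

table();
translate([342, 282, 778]) open_box();
translate([345, 286, 1021]) open_box_2();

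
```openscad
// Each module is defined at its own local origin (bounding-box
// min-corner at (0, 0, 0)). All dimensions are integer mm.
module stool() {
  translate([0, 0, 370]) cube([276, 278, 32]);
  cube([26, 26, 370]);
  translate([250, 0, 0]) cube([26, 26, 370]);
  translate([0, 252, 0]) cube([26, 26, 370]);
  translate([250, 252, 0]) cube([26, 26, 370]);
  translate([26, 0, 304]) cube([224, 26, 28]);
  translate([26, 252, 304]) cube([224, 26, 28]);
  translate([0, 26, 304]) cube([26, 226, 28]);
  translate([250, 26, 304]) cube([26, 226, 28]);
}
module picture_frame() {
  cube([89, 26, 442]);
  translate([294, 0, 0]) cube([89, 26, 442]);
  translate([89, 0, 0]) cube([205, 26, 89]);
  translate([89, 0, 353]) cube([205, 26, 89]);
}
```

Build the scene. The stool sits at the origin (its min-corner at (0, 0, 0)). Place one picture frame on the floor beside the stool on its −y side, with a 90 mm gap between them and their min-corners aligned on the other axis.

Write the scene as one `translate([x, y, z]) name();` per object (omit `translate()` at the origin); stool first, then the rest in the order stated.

stool();
translate([0, -116, 0]) picture_frame();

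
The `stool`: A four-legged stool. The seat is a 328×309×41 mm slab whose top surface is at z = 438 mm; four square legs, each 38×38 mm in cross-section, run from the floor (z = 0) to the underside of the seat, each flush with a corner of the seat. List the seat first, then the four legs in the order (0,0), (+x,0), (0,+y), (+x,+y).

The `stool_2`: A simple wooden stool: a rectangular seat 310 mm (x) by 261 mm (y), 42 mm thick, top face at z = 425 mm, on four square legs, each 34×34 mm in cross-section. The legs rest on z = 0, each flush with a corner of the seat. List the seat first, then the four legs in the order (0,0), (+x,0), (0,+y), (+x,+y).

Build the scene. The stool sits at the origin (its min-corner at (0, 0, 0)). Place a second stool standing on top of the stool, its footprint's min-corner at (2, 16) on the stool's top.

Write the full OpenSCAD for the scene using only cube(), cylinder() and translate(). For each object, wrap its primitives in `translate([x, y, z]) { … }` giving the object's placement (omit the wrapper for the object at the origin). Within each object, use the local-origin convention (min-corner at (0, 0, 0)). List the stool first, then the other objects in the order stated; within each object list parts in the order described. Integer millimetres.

translate([0, 0, 397]) cube([328, 309, 41]);
cube([38, 38, 397]);
translate([290, 0, 0]) cube([38, 38, 397]);
translate([0, 271, 0]) cube([38, 38, 397]);
translate([290, 271, 0]) cube([38, 38, 397]);
translate([2, 16, 438]) {
  translate([0, 0, 383]) cube([310, 261, 42]);
  cube([34, 34, 383]);
  translate([276, 0, 0]) cube([34, 34, 383]);
  translate([0, 227, 0]) cube([34, 34, 383]);
  translate([276, 227, 0]) cube([34, 34, 383]);
}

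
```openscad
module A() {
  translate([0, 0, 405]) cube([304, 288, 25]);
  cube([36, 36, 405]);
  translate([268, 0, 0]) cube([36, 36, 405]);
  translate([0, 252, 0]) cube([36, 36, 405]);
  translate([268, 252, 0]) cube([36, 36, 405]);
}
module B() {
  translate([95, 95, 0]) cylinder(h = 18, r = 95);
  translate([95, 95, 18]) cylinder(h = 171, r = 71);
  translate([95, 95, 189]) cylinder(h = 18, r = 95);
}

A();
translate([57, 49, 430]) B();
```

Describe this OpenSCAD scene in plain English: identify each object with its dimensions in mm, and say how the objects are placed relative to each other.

A is a simple wooden stool: a rectangular seat 304 mm (x) by 288 mm (y), 25 mm thick, top face at z = 430 mm, on four square legs, each 36×36 mm in cross-section. The legs rest on z = 0, each flush with a corner of the seat.

B is a spool: two coaxial disc flanges of radius 95 mm and thickness 18 mm, joined by a core cylinder of radius 71 mm and height 171 mm. The lower flange rests on z = 0 and the three cylinders share a vertical axis.

The spool is on top of the stool, centred.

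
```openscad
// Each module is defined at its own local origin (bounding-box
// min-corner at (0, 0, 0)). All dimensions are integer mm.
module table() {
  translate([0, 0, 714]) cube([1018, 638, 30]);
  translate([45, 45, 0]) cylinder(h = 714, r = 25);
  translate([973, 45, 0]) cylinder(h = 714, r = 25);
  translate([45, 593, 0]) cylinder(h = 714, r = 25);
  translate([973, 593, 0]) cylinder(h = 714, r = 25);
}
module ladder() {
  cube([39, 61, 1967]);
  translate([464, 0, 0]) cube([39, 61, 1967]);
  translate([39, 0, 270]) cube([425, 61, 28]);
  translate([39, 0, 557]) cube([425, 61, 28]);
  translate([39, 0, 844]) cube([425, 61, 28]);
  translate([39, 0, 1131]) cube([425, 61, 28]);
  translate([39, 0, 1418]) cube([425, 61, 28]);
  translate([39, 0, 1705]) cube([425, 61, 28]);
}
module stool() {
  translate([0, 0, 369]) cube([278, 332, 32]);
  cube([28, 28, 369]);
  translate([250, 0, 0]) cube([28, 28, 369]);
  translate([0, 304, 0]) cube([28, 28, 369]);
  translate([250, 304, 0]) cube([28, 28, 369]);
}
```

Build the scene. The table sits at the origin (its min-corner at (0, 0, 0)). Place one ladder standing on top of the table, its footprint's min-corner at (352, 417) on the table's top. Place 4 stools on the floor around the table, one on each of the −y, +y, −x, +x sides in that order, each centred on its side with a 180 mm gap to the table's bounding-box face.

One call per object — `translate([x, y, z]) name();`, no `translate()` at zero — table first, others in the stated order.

table();
translate([352, 417, 744]) ladder();
translate([370, -512, 0]) stool();
translate([370, 818, 0]) stool();
translate([-458, 153, 0]) stool();
translate([1198, 153, 0]) stool();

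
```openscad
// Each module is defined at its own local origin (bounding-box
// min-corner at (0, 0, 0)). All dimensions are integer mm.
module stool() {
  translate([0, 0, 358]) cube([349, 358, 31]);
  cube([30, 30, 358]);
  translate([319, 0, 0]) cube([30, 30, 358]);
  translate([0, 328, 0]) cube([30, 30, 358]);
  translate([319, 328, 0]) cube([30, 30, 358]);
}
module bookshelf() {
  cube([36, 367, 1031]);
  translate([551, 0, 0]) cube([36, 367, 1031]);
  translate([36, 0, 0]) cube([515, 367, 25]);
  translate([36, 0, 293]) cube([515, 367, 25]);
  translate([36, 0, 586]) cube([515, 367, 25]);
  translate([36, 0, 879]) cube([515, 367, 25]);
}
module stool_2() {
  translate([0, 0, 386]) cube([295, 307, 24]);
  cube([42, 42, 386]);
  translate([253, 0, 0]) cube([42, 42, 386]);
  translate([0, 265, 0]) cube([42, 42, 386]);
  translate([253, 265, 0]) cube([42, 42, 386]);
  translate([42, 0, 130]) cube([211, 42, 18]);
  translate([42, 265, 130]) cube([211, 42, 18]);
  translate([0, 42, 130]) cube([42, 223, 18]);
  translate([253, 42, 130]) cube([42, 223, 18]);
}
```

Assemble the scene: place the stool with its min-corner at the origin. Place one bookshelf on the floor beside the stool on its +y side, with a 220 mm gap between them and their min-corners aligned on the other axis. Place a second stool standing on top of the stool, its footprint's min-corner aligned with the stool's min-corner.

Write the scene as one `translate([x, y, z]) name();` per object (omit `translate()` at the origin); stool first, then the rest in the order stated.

stool();
translate([0, 578, 0]) bookshelf();
translate([0, 0, 389]) stool_2();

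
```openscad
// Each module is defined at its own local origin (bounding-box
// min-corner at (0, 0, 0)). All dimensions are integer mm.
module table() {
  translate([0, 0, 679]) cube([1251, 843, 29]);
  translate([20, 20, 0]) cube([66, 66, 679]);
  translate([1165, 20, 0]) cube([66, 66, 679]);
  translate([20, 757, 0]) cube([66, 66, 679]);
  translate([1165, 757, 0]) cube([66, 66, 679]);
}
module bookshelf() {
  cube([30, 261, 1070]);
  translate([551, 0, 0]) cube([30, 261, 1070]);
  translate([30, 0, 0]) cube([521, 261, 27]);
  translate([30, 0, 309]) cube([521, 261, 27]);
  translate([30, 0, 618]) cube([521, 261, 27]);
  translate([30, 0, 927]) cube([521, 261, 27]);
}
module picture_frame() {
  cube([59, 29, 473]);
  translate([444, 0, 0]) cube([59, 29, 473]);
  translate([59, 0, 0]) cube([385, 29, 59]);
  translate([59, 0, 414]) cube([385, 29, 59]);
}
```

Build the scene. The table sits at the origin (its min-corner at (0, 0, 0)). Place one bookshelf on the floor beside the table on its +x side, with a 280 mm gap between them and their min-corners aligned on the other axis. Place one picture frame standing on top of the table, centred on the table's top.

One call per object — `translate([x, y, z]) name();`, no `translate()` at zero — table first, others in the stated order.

table();
translate([1531, 0, 0]) bookshelf();
translate([374, 407, 708]) picture_frame();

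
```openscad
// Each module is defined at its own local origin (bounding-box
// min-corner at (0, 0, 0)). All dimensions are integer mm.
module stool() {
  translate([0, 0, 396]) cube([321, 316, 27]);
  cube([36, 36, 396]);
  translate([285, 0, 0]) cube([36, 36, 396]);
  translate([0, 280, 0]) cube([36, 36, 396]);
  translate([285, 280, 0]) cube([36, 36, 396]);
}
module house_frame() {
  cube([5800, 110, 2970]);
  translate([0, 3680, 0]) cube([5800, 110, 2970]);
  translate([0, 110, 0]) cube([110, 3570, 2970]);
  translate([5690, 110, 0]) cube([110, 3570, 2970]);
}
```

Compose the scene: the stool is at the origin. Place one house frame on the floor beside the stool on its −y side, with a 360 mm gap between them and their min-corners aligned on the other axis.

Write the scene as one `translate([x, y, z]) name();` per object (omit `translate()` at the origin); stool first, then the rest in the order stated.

stool();
translate([0, -4150, 0]) house_frame();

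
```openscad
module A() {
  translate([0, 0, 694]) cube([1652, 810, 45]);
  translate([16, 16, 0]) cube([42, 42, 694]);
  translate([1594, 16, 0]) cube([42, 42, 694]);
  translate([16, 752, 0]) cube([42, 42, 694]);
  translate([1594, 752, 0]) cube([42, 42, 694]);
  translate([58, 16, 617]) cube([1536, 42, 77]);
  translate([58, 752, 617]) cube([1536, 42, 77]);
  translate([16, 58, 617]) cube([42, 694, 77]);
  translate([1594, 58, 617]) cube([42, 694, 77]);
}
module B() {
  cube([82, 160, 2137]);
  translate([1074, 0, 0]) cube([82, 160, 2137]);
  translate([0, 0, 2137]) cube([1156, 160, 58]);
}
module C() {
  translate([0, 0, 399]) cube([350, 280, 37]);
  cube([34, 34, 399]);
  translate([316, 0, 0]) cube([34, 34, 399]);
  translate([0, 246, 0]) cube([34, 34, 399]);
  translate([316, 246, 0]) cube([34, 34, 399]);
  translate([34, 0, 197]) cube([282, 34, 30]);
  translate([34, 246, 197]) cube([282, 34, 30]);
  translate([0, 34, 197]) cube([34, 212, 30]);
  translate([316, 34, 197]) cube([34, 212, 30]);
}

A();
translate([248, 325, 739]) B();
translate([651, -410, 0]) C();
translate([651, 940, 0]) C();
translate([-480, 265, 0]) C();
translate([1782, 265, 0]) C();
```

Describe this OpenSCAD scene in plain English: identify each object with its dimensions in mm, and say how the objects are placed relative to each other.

A is a rectangular dining table. The top is 1652×810×45 mm with its upper surface at z = 739 mm. It stands on four 42×42 mm square legs, each inset 16 mm from the nearest pair of top edges, running from the floor to the underside of the top. Four apron rails, 42 mm thick and 77 mm tall, run between adjacent legs with their top edges flush with the underside of the top and their outer faces flush with the legs' outer faces.

B is a door frame. The clear opening is 992 mm wide and 2137 mm high. Two 82 mm wide jambs, 160 mm deep, stand either side of the opening from the floor to the top of the opening. A 58 mm thick head sits across the top of both jambs, spanning the full outside width of the frame.

C is a four-legged stool. The seat is a 350×280×37 mm slab whose top surface is at z = 436 mm; four square legs, each 34×34 mm in cross-section, run from the floor (z = 0) to the underside of the seat, each flush with a corner of the seat. Four stretchers, 34 mm wide and 30 mm tall, connect adjacent legs with their undersides at z = 197 mm, each running between the inner faces of the legs it joins and aligned with the legs' outer faces on the other axis.

The door frame is on top of the table, centred. Four stools sit around the table at the −y, +y, −x, +x sides.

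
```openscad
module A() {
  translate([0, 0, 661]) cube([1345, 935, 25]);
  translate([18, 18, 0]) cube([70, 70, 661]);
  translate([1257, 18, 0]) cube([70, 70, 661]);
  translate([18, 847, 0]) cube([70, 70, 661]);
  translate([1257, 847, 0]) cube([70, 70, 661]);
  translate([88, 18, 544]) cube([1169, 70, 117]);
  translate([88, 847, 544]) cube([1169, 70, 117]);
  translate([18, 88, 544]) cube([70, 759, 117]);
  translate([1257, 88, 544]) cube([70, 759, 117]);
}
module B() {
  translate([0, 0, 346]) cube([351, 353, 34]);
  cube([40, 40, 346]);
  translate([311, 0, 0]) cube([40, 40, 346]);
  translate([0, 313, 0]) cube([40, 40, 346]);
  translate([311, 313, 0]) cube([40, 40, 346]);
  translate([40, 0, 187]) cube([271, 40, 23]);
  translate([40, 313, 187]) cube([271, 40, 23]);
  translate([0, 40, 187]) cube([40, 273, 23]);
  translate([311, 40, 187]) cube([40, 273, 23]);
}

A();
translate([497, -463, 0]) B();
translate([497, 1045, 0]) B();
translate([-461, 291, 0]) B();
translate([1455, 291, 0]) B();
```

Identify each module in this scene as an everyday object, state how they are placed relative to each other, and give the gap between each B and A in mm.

A is a table. B is a stool. Four stools sit around the table at the −y, +y, −x, +x sides. The gap between each stool and the table is 110 mm.

Each stool's nearest face is 110 mm from the table's bounding box.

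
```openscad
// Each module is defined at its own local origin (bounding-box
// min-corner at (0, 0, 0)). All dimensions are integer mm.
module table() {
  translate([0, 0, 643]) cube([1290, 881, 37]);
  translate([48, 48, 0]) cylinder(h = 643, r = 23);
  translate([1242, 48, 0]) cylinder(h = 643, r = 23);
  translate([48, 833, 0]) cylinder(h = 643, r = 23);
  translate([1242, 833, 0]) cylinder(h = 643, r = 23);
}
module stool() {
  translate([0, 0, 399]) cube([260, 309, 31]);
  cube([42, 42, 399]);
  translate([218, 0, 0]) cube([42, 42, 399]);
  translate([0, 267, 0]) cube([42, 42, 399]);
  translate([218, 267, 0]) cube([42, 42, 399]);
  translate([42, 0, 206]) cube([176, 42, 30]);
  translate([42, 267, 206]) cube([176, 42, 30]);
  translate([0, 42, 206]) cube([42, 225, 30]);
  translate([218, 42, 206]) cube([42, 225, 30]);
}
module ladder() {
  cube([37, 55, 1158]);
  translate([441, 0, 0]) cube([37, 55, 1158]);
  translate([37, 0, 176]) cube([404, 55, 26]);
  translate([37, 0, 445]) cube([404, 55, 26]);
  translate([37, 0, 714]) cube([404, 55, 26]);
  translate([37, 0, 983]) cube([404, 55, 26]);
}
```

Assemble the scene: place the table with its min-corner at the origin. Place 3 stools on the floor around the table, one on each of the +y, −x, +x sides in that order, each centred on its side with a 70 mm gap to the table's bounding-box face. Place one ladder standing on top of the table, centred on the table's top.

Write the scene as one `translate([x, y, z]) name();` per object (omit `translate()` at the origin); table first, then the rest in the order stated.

table();
translate([515, 951, 0]) stool();
translate([-330, 286, 0]) stool();
translate([1360, 286, 0]) stool();
translate([406, 413, 680]) ladder();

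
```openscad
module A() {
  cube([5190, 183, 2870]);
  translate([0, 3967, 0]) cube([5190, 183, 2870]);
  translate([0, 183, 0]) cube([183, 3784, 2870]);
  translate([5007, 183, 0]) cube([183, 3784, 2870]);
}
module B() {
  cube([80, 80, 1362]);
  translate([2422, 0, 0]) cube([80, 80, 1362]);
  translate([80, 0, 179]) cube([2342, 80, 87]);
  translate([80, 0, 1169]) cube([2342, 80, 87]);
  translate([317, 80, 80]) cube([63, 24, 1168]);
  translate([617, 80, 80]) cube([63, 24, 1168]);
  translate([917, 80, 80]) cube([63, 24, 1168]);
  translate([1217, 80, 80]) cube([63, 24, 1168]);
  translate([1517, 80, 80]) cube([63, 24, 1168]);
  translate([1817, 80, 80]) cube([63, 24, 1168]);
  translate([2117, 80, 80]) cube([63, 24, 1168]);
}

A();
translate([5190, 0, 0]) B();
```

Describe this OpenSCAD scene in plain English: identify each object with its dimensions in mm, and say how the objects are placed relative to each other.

A is the wall frame of a small rectangular building: four walls, each 2870 mm tall and 183 mm thick, enclosing a footprint 5190 mm (x) by 4150 mm (y) outside-to-outside, with no floor or roof. The front and back walls (the −y and +y sides) span the full width; the two side walls fit between them.

B is a fence section. Two 80×80 mm posts, 1362 mm tall, stand on the floor with a clear span of 2342 mm between their inner faces. Two horizontal rails of 80×87 mm section span the gap between the posts with their undersides at z = 179 mm and z = 1169 mm, flush with the posts' −y face. 7 pickets, each 63 mm wide, 24 mm thick and 1168 mm tall, are fixed to the +y face of the rails with their bottoms at z = 80 mm, evenly spaced across the span with equal gaps (rounded down to the nearest mm) at the −x end and between each pair — any rounding remainder accumulates at the +x end.

The fence section is against the house frame's +x side, with their −y faces flush.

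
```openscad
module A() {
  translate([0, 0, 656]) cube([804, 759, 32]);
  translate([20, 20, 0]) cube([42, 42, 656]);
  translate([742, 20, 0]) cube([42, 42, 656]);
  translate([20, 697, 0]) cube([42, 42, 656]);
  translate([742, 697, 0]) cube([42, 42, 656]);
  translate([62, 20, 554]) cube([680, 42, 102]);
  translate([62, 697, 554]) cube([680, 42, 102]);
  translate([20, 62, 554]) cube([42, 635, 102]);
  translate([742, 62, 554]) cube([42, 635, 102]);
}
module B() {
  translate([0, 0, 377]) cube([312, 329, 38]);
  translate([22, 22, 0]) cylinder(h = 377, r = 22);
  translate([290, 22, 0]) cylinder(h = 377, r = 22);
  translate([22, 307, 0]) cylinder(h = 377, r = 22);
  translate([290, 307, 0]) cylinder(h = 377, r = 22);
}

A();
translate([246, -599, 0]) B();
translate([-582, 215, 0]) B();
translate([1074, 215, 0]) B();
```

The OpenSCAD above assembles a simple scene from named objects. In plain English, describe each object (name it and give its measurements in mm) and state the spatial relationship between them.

A is a rectangular dining table. The top is 804×759×32 mm with its upper surface at z = 688 mm. It stands on four 42×42 mm square legs, each inset 20 mm from the nearest pair of top edges, running from the floor to the underside of the top. Four apron rails, 42 mm thick and 102 mm tall, run between adjacent legs with their top edges flush with the underside of the top and their outer faces flush with the legs' outer faces.

B is a simple wooden stool: a rectangular seat 312 mm (x) by 329 mm (y), 38 mm thick, top face at z = 415 mm, on four round legs, each 44 mm in diameter. The legs rest on z = 0, each leg's axis is inset half a diameter from the nearest pair of seat edges (so the leg's bounding box is flush with the corner).

Three stools sit around the table at the −y, −x, +x sides.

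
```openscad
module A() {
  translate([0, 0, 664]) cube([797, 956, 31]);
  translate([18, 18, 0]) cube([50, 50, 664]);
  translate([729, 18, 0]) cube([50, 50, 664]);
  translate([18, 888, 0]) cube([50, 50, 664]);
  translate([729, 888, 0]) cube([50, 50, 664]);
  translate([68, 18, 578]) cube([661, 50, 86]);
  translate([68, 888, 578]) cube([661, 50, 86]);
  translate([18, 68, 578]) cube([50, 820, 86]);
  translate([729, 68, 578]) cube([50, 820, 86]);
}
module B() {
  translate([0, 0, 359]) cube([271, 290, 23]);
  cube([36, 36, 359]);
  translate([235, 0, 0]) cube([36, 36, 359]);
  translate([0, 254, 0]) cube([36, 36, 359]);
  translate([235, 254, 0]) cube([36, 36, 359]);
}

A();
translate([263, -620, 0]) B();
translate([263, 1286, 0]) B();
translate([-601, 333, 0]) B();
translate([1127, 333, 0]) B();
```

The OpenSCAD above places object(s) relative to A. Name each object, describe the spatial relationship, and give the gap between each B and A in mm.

Each stool's nearest face is 330 mm from the table's bounding box.

A is a table. B is a stool. Four stools sit around the table at the −y, +y, −x, +x sides. The gap between each stool and the table is 330 mm.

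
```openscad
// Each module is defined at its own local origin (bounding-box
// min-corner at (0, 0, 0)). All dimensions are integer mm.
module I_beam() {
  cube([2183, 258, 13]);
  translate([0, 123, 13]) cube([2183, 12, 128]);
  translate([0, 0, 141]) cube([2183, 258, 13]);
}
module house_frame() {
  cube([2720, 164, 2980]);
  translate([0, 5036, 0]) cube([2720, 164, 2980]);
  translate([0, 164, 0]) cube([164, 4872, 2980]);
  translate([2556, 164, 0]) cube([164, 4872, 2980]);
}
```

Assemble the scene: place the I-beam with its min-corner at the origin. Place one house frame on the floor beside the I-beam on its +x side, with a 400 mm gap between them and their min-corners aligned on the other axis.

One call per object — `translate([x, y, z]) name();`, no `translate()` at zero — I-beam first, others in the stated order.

I_beam();
translate([2583, 0, 0]) house_frame();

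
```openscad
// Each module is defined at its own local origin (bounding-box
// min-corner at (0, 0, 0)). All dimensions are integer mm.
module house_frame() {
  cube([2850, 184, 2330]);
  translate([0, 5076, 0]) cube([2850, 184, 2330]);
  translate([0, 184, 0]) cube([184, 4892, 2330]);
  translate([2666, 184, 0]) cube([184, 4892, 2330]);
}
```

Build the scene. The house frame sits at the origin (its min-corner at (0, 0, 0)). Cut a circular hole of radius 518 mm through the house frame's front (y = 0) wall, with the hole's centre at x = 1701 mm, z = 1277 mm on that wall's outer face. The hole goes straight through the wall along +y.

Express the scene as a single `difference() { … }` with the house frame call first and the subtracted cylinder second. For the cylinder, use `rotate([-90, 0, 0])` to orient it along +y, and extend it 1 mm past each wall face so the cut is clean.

difference() {
  house_frame();
  translate([1701, -1, 1277]) rotate([-90, 0, 0]) cylinder(h = 186, r = 518);
}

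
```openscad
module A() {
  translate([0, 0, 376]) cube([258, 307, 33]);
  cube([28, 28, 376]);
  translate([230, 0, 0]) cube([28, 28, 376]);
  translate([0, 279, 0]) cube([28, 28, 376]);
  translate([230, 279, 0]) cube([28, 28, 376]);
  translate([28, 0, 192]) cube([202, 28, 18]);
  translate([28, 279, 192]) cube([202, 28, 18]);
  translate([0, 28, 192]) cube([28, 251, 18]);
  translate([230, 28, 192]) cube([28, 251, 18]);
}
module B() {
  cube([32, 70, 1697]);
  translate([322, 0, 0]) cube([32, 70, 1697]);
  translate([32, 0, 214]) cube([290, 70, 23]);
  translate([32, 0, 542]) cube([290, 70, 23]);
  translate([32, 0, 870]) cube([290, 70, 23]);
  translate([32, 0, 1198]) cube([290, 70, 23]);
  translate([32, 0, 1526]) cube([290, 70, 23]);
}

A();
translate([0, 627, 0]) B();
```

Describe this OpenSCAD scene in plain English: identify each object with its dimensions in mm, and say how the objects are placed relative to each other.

A is a simple wooden stool: a rectangular seat 258 mm (x) by 307 mm (y), 33 mm thick, top face at z = 409 mm, on four square legs, each 28×28 mm in cross-section. The legs rest on z = 0, each flush with a corner of the seat. Four stretchers, 28 mm wide and 18 mm tall, connect adjacent legs with their undersides at z = 192 mm, each running between the inner faces of the legs it joins and aligned with the legs' outer faces on the other axis.

B is a wooden ladder with two side rails of 32×70 mm section and 1697 mm height, set 354 mm apart overall. Between them run 5 rectangular rungs (70 mm deep, 23 mm thick), front faces flush with the rails' −y face. The bottom of the first rung is 214 mm above the floor and each subsequent rung is 328 mm higher than the one below.

The ladder is on the floor beside the stool on its +y side.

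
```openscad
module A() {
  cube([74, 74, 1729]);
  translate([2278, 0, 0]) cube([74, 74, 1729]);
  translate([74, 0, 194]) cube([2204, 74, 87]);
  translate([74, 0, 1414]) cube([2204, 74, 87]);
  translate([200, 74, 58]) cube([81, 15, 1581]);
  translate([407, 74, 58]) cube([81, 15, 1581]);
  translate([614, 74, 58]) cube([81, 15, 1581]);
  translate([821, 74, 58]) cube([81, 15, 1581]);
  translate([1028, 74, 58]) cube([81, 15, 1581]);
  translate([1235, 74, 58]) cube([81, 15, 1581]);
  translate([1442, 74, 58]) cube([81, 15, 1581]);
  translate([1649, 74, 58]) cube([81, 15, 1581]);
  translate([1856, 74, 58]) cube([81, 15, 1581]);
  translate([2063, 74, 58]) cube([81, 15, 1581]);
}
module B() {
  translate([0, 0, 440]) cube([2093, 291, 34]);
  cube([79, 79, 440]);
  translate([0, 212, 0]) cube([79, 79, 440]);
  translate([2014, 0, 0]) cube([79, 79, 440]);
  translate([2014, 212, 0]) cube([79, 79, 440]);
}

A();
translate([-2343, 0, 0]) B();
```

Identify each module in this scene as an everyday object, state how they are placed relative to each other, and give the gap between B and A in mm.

The bench's nearest face is 250 mm from the fence section's −x face.

A is a fence section. B is a bench. The bench is on the floor beside the fence section on its −x side. The gap between the bench and the fence section is 250 mm.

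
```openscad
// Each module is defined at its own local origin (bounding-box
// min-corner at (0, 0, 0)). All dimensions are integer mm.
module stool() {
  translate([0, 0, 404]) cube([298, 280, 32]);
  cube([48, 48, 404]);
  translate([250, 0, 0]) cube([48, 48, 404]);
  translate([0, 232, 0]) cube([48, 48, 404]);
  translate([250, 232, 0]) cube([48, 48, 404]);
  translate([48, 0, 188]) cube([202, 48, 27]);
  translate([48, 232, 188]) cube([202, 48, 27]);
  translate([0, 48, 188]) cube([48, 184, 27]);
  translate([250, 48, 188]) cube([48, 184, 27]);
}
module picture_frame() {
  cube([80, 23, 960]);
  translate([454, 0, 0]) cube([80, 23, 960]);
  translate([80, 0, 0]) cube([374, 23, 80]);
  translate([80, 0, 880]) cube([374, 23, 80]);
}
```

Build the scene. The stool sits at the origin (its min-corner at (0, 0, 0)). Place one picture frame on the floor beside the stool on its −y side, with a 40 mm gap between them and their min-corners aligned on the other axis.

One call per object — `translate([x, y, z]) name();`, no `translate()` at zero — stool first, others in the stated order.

stool();
translate([0, -63, 0]) picture_frame();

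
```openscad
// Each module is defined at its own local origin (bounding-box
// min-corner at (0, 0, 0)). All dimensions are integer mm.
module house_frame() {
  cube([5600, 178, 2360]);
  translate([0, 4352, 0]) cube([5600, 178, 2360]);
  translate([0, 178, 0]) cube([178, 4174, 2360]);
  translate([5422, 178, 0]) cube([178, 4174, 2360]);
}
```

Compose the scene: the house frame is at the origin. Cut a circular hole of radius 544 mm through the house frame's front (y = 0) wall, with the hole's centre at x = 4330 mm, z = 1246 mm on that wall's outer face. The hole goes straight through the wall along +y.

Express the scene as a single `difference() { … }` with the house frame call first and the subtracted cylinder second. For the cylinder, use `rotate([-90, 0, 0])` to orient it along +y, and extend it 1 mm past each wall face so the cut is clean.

difference() {
  house_frame();
  translate([4330, -1, 1246]) rotate([-90, 0, 0]) cylinder(h = 180, r = 544);
}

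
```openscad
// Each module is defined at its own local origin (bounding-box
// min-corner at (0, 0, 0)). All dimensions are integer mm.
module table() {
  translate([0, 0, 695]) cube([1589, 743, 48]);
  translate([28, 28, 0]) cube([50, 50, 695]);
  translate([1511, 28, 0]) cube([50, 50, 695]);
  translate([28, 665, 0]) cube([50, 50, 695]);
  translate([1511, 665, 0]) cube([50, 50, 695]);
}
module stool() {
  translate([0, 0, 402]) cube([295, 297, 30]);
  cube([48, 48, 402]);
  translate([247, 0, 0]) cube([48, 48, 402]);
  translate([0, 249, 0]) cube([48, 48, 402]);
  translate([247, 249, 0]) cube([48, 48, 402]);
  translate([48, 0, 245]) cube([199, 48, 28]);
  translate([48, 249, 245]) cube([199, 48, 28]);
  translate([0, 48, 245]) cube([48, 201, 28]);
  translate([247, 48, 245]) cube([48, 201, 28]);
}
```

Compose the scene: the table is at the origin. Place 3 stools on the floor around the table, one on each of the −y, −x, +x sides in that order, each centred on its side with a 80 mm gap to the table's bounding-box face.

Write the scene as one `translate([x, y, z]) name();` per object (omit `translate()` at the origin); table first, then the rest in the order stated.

table();
translate([647, -377, 0]) stool();
translate([-375, 223, 0]) stool();
translate([1669, 223, 0]) stool();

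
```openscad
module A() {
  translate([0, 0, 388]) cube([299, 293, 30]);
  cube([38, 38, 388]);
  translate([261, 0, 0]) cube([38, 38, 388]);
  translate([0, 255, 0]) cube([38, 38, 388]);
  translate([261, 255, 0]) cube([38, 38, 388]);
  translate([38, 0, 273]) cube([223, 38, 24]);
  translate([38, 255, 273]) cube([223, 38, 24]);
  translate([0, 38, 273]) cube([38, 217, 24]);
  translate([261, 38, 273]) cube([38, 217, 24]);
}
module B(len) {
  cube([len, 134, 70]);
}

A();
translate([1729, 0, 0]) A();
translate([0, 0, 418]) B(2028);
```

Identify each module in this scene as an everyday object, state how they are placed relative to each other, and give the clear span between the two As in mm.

Second stool starts at x = 1729; first ends at x = 299; clear span = 1729 − 299 = 1430 mm.

A is a stool. B is a beam. A beam spans the tops of two stools. The clear span between the two stools is 1430 mm.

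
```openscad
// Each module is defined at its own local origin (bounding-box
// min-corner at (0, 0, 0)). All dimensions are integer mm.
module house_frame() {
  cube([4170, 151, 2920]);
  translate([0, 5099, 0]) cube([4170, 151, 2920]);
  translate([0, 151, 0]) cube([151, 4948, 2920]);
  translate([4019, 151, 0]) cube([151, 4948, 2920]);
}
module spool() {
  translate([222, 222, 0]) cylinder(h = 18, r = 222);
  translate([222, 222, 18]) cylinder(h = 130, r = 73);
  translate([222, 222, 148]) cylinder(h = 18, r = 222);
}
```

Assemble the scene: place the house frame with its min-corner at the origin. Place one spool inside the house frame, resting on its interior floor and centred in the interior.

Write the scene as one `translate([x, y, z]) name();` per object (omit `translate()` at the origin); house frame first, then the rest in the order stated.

house_frame();
translate([1863, 2403, 0]) spool();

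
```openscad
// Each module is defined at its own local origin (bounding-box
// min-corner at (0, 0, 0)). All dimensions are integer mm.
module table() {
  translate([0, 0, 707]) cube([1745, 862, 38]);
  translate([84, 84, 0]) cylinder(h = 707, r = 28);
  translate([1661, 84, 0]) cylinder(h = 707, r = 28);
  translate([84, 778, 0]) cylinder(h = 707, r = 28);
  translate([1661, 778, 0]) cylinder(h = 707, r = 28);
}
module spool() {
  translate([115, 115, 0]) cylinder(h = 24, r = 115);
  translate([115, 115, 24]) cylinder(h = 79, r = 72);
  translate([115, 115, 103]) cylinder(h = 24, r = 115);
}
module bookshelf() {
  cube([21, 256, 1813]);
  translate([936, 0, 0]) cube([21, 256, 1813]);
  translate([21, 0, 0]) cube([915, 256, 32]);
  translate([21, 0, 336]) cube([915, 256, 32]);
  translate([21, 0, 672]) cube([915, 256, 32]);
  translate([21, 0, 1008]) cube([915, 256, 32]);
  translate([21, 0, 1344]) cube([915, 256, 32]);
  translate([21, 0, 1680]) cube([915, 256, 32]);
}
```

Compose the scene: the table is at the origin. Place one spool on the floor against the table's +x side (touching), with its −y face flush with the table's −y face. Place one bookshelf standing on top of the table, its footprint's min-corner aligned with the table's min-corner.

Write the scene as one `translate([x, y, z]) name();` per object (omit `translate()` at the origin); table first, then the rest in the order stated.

table();
translate([1745, 0, 0]) spool();
translate([0, 0, 745]) bookshelf();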